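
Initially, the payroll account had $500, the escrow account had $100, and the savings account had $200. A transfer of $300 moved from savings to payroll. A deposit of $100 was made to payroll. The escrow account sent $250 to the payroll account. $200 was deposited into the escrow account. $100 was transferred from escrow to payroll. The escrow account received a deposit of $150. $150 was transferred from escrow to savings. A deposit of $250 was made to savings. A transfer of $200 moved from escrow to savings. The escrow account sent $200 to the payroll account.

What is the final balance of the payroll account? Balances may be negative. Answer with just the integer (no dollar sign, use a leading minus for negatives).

Tracking account balances step by step:
Start: payroll=500, escrow=100, savings=200
Event 1 (transfer 300 savings -> payroll): savings: 200 - 300 = -100, payroll: 500 + 300 = 800. Balances: payroll=800, escrow=100, savings=-100
Event 2 (deposit 100 to payroll): payroll: 800 + 100 = 900. Balances: payroll=900, escrow=100, savings=-100
Event 3 (transfer 250 escrow -> payroll): escrow: 100 - 250 = -150, payroll: 900 + 250 = 1150. Balances: payroll=1150, escrow=-150, savings=-100
Event 4 (deposit 200 to escrow): escrow: -150 + 200 = 50. Balances: payroll=1150, escrow=50, savings=-100
Event 5 (transfer 100 escrow -> payroll): escrow: 50 - 100 = -50, payroll: 1150 + 100 = 1250. Balances: payroll=1250, escrow=-50, savings=-100
Event 6 (deposit 150 to escrow): escrow: -50 + 150 = 100. Balances: payroll=1250, escrow=100, savings=-100
Event 7 (transfer 150 escrow -> savings): escrow: 100 - 150 = -50, savings: -100 + 150 = 50. Balances: payroll=1250, escrow=-50, savings=50
Event 8 (deposit 250 to savings): savings: 50 + 250 = 300. Balances: payroll=1250, escrow=-50, savings=300
Event 9 (transfer 200 escrow -> savings): escrow: -50 - 200 = -250, savings: 300 + 200 = 500. Balances: payroll=1250, escrow=-250, savings=500
Event 10 (transfer 200 escrow -> payroll): escrow: -250 - 200 = -450, payroll: 1250 + 200 = 1450. Balances: payroll=1450, escrow=-450, savings=500

Final balance of payroll: 1450

Answer: 1450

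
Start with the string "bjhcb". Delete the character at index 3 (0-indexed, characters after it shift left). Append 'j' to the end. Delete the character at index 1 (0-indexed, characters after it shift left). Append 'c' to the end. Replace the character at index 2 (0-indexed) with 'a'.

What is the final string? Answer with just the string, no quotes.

Applying each edit step by step:
Start: "bjhcb"
Op 1 (delete idx 3 = 'c'): "bjhcb" -> "bjhb"
Op 2 (append 'j'): "bjhb" -> "bjhbj"
Op 3 (delete idx 1 = 'j'): "bjhbj" -> "bhbj"
Op 4 (append 'c'): "bhbj" -> "bhbjc"
Op 5 (replace idx 2: 'b' -> 'a'): "bhbjc" -> "bhajc"

Answer: bhajc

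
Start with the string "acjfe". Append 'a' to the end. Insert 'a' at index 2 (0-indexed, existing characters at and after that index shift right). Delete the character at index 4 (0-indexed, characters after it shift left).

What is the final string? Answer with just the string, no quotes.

Applying each edit step by step:
Start: "acjfe"
Op 1 (append 'a'): "acjfe" -> "acjfea"
Op 2 (insert 'a' at idx 2): "acjfea" -> "acajfea"
Op 3 (delete idx 4 = 'f'): "acajfea" -> "acajea"

Answer: acajea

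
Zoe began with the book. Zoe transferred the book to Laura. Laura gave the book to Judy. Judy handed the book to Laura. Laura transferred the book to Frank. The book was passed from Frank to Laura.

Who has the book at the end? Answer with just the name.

Answer: Laura

Derivation:
Tracking the book through each event:
Start: Zoe has the book.
After event 1: Laura has the book.
After event 2: Judy has the book.
After event 3: Laura has the book.
After event 4: Frank has the book.
After event 5: Laura has the book.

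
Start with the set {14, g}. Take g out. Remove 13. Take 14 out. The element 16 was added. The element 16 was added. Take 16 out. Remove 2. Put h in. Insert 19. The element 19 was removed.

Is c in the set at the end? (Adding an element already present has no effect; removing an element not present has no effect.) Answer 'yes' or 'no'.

Answer: no

Derivation:
Tracking the set through each operation:
Start: {14, g}
Event 1 (remove g): removed. Set: {14}
Event 2 (remove 13): not present, no change. Set: {14}
Event 3 (remove 14): removed. Set: {}
Event 4 (add 16): added. Set: {16}
Event 5 (add 16): already present, no change. Set: {16}
Event 6 (remove 16): removed. Set: {}
Event 7 (remove 2): not present, no change. Set: {}
Event 8 (add h): added. Set: {h}
Event 9 (add 19): added. Set: {19, h}
Event 10 (remove 19): removed. Set: {h}

Final set: {h} (size 1)
c is NOT in the final set.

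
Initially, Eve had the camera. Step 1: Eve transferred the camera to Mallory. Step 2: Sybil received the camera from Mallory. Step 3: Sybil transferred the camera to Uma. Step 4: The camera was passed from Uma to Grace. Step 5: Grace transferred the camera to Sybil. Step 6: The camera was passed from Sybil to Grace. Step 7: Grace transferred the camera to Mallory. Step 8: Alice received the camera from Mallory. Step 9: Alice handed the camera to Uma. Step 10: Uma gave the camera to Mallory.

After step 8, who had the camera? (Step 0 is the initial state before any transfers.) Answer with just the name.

Tracking the camera holder through step 8:
After step 0 (start): Eve
After step 1: Mallory
After step 2: Sybil
After step 3: Uma
After step 4: Grace
After step 5: Sybil
After step 6: Grace
After step 7: Mallory
After step 8: Alice

At step 8, the holder is Alice.

Answer: Alice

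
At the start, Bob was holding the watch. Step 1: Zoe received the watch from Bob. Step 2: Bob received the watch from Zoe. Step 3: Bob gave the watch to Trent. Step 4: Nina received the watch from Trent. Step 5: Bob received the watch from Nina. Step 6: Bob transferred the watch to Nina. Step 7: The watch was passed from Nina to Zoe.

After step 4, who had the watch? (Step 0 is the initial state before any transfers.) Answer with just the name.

Answer: Nina

Derivation:
Tracking the watch holder through step 4:
After step 0 (start): Bob
After step 1: Zoe
After step 2: Bob
After step 3: Trent
After step 4: Nina

At step 4, the holder is Nina.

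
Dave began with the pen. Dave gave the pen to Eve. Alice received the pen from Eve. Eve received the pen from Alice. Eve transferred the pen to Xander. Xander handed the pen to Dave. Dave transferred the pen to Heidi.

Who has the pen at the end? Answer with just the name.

Tracking the pen through each event:
Start: Dave has the pen.
After event 1: Eve has the pen.
After event 2: Alice has the pen.
After event 3: Eve has the pen.
After event 4: Xander has the pen.
After event 5: Dave has the pen.
After event 6: Heidi has the pen.

Answer: Heidi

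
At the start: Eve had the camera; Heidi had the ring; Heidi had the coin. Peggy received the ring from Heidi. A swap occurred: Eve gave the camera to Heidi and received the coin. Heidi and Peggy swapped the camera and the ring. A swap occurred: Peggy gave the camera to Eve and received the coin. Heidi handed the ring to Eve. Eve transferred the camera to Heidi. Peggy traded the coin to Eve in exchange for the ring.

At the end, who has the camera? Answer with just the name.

Answer: Heidi

Derivation:
Tracking all object holders:
Start: camera:Eve, ring:Heidi, coin:Heidi
Event 1 (give ring: Heidi -> Peggy). State: camera:Eve, ring:Peggy, coin:Heidi
Event 2 (swap camera<->coin: now camera:Heidi, coin:Eve). State: camera:Heidi, ring:Peggy, coin:Eve
Event 3 (swap camera<->ring: now camera:Peggy, ring:Heidi). State: camera:Peggy, ring:Heidi, coin:Eve
Event 4 (swap camera<->coin: now camera:Eve, coin:Peggy). State: camera:Eve, ring:Heidi, coin:Peggy
Event 5 (give ring: Heidi -> Eve). State: camera:Eve, ring:Eve, coin:Peggy
Event 6 (give camera: Eve -> Heidi). State: camera:Heidi, ring:Eve, coin:Peggy
Event 7 (swap coin<->ring: now coin:Eve, ring:Peggy). State: camera:Heidi, ring:Peggy, coin:Eve

Final state: camera:Heidi, ring:Peggy, coin:Eve
The camera is held by Heidi.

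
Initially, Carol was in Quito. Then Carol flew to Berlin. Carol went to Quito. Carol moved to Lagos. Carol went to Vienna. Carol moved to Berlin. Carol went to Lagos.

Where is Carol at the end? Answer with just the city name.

Tracking Carol's location:
Start: Carol is in Quito.
After move 1: Quito -> Berlin. Carol is in Berlin.
After move 2: Berlin -> Quito. Carol is in Quito.
After move 3: Quito -> Lagos. Carol is in Lagos.
After move 4: Lagos -> Vienna. Carol is in Vienna.
After move 5: Vienna -> Berlin. Carol is in Berlin.
After move 6: Berlin -> Lagos. Carol is in Lagos.

Answer: Lagos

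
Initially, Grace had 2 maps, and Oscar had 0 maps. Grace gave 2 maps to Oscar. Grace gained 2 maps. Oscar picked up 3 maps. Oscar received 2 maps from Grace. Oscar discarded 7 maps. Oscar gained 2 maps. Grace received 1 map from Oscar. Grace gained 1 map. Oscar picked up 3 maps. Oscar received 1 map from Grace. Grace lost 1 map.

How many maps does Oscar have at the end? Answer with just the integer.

Answer: 5

Derivation:
Tracking counts step by step:
Start: Grace=2, Oscar=0
Event 1 (Grace -> Oscar, 2): Grace: 2 -> 0, Oscar: 0 -> 2. State: Grace=0, Oscar=2
Event 2 (Grace +2): Grace: 0 -> 2. State: Grace=2, Oscar=2
Event 3 (Oscar +3): Oscar: 2 -> 5. State: Grace=2, Oscar=5
Event 4 (Grace -> Oscar, 2): Grace: 2 -> 0, Oscar: 5 -> 7. State: Grace=0, Oscar=7
Event 5 (Oscar -7): Oscar: 7 -> 0. State: Grace=0, Oscar=0
Event 6 (Oscar +2): Oscar: 0 -> 2. State: Grace=0, Oscar=2
Event 7 (Oscar -> Grace, 1): Oscar: 2 -> 1, Grace: 0 -> 1. State: Grace=1, Oscar=1
Event 8 (Grace +1): Grace: 1 -> 2. State: Grace=2, Oscar=1
Event 9 (Oscar +3): Oscar: 1 -> 4. State: Grace=2, Oscar=4
Event 10 (Grace -> Oscar, 1): Grace: 2 -> 1, Oscar: 4 -> 5. State: Grace=1, Oscar=5
Event 11 (Grace -1): Grace: 1 -> 0. State: Grace=0, Oscar=5

Oscar's final count: 5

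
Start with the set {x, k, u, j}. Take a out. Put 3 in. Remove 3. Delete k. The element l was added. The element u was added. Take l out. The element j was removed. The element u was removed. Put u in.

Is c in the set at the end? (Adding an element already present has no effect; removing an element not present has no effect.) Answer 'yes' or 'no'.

Tracking the set through each operation:
Start: {j, k, u, x}
Event 1 (remove a): not present, no change. Set: {j, k, u, x}
Event 2 (add 3): added. Set: {3, j, k, u, x}
Event 3 (remove 3): removed. Set: {j, k, u, x}
Event 4 (remove k): removed. Set: {j, u, x}
Event 5 (add l): added. Set: {j, l, u, x}
Event 6 (add u): already present, no change. Set: {j, l, u, x}
Event 7 (remove l): removed. Set: {j, u, x}
Event 8 (remove j): removed. Set: {u, x}
Event 9 (remove u): removed. Set: {x}
Event 10 (add u): added. Set: {u, x}

Final set: {u, x} (size 2)
c is NOT in the final set.

Answer: no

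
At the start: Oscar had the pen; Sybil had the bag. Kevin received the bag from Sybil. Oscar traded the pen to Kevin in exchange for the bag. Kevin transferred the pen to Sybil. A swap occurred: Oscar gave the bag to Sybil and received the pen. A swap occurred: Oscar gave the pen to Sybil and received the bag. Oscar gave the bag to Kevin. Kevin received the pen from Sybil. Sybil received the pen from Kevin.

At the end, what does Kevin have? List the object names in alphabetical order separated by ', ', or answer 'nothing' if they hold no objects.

Tracking all object holders:
Start: pen:Oscar, bag:Sybil
Event 1 (give bag: Sybil -> Kevin). State: pen:Oscar, bag:Kevin
Event 2 (swap pen<->bag: now pen:Kevin, bag:Oscar). State: pen:Kevin, bag:Oscar
Event 3 (give pen: Kevin -> Sybil). State: pen:Sybil, bag:Oscar
Event 4 (swap bag<->pen: now bag:Sybil, pen:Oscar). State: pen:Oscar, bag:Sybil
Event 5 (swap pen<->bag: now pen:Sybil, bag:Oscar). State: pen:Sybil, bag:Oscar
Event 6 (give bag: Oscar -> Kevin). State: pen:Sybil, bag:Kevin
Event 7 (give pen: Sybil -> Kevin). State: pen:Kevin, bag:Kevin
Event 8 (give pen: Kevin -> Sybil). State: pen:Sybil, bag:Kevin

Final state: pen:Sybil, bag:Kevin
Kevin holds: bag.

Answer: bag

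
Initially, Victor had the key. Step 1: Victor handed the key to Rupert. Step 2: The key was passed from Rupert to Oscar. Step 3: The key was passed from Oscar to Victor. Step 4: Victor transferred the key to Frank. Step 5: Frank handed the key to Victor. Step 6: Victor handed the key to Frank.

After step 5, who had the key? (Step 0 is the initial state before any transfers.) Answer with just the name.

Answer: Victor

Derivation:
Tracking the key holder through step 5:
After step 0 (start): Victor
After step 1: Rupert
After step 2: Oscar
After step 3: Victor
After step 4: Frank
After step 5: Victor

At step 5, the holder is Victor.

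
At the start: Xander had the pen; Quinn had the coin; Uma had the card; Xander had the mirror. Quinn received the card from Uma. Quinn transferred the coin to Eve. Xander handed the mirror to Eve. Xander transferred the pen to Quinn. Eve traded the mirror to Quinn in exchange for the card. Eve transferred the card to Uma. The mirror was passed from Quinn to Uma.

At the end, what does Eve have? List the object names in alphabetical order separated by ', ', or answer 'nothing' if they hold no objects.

Tracking all object holders:
Start: pen:Xander, coin:Quinn, card:Uma, mirror:Xander
Event 1 (give card: Uma -> Quinn). State: pen:Xander, coin:Quinn, card:Quinn, mirror:Xander
Event 2 (give coin: Quinn -> Eve). State: pen:Xander, coin:Eve, card:Quinn, mirror:Xander
Event 3 (give mirror: Xander -> Eve). State: pen:Xander, coin:Eve, card:Quinn, mirror:Eve
Event 4 (give pen: Xander -> Quinn). State: pen:Quinn, coin:Eve, card:Quinn, mirror:Eve
Event 5 (swap mirror<->card: now mirror:Quinn, card:Eve). State: pen:Quinn, coin:Eve, card:Eve, mirror:Quinn
Event 6 (give card: Eve -> Uma). State: pen:Quinn, coin:Eve, card:Uma, mirror:Quinn
Event 7 (give mirror: Quinn -> Uma). State: pen:Quinn, coin:Eve, card:Uma, mirror:Uma

Final state: pen:Quinn, coin:Eve, card:Uma, mirror:Uma
Eve holds: coin.

Answer: coin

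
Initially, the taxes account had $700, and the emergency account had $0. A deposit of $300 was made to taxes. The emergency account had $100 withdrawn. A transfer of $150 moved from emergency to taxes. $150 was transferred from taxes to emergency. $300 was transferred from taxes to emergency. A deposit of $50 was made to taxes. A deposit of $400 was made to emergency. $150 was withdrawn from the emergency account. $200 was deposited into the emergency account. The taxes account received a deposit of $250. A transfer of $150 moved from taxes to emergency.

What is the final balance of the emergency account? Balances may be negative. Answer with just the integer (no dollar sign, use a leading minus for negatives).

Answer: 800

Derivation:
Tracking account balances step by step:
Start: taxes=700, emergency=0
Event 1 (deposit 300 to taxes): taxes: 700 + 300 = 1000. Balances: taxes=1000, emergency=0
Event 2 (withdraw 100 from emergency): emergency: 0 - 100 = -100. Balances: taxes=1000, emergency=-100
Event 3 (transfer 150 emergency -> taxes): emergency: -100 - 150 = -250, taxes: 1000 + 150 = 1150. Balances: taxes=1150, emergency=-250
Event 4 (transfer 150 taxes -> emergency): taxes: 1150 - 150 = 1000, emergency: -250 + 150 = -100. Balances: taxes=1000, emergency=-100
Event 5 (transfer 300 taxes -> emergency): taxes: 1000 - 300 = 700, emergency: -100 + 300 = 200. Balances: taxes=700, emergency=200
Event 6 (deposit 50 to taxes): taxes: 700 + 50 = 750. Balances: taxes=750, emergency=200
Event 7 (deposit 400 to emergency): emergency: 200 + 400 = 600. Balances: taxes=750, emergency=600
Event 8 (withdraw 150 from emergency): emergency: 600 - 150 = 450. Balances: taxes=750, emergency=450
Event 9 (deposit 200 to emergency): emergency: 450 + 200 = 650. Balances: taxes=750, emergency=650
Event 10 (deposit 250 to taxes): taxes: 750 + 250 = 1000. Balances: taxes=1000, emergency=650
Event 11 (transfer 150 taxes -> emergency): taxes: 1000 - 150 = 850, emergency: 650 + 150 = 800. Balances: taxes=850, emergency=800

Final balance of emergency: 800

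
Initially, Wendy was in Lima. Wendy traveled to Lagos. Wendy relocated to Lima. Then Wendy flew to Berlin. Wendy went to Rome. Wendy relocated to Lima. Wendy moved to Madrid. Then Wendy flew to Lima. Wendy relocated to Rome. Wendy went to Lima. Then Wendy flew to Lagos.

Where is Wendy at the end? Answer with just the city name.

Tracking Wendy's location:
Start: Wendy is in Lima.
After move 1: Lima -> Lagos. Wendy is in Lagos.
After move 2: Lagos -> Lima. Wendy is in Lima.
After move 3: Lima -> Berlin. Wendy is in Berlin.
After move 4: Berlin -> Rome. Wendy is in Rome.
After move 5: Rome -> Lima. Wendy is in Lima.
After move 6: Lima -> Madrid. Wendy is in Madrid.
After move 7: Madrid -> Lima. Wendy is in Lima.
After move 8: Lima -> Rome. Wendy is in Rome.
After move 9: Rome -> Lima. Wendy is in Lima.
After move 10: Lima -> Lagos. Wendy is in Lagos.

Answer: Lagos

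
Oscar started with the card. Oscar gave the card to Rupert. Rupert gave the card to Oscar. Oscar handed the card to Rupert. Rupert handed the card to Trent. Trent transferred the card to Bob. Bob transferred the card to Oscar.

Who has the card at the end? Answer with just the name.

Answer: Oscar

Derivation:
Tracking the card through each event:
Start: Oscar has the card.
After event 1: Rupert has the card.
After event 2: Oscar has the card.
After event 3: Rupert has the card.
After event 4: Trent has the card.
After event 5: Bob has the card.
After event 6: Oscar has the card.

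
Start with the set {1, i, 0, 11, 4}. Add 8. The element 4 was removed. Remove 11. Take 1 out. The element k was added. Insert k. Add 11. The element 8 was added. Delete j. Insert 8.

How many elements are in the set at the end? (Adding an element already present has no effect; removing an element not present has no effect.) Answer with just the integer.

Tracking the set through each operation:
Start: {0, 1, 11, 4, i}
Event 1 (add 8): added. Set: {0, 1, 11, 4, 8, i}
Event 2 (remove 4): removed. Set: {0, 1, 11, 8, i}
Event 3 (remove 11): removed. Set: {0, 1, 8, i}
Event 4 (remove 1): removed. Set: {0, 8, i}
Event 5 (add k): added. Set: {0, 8, i, k}
Event 6 (add k): already present, no change. Set: {0, 8, i, k}
Event 7 (add 11): added. Set: {0, 11, 8, i, k}
Event 8 (add 8): already present, no change. Set: {0, 11, 8, i, k}
Event 9 (remove j): not present, no change. Set: {0, 11, 8, i, k}
Event 10 (add 8): already present, no change. Set: {0, 11, 8, i, k}

Final set: {0, 11, 8, i, k} (size 5)

Answer: 5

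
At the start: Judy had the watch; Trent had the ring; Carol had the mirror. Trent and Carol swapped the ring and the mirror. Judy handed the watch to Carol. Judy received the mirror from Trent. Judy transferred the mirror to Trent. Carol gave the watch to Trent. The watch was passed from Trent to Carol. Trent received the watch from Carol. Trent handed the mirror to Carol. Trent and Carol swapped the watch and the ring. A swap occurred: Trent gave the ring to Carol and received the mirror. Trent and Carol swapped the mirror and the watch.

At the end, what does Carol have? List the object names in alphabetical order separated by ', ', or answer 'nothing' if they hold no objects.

Answer: mirror, ring

Derivation:
Tracking all object holders:
Start: watch:Judy, ring:Trent, mirror:Carol
Event 1 (swap ring<->mirror: now ring:Carol, mirror:Trent). State: watch:Judy, ring:Carol, mirror:Trent
Event 2 (give watch: Judy -> Carol). State: watch:Carol, ring:Carol, mirror:Trent
Event 3 (give mirror: Trent -> Judy). State: watch:Carol, ring:Carol, mirror:Judy
Event 4 (give mirror: Judy -> Trent). State: watch:Carol, ring:Carol, mirror:Trent
Event 5 (give watch: Carol -> Trent). State: watch:Trent, ring:Carol, mirror:Trent
Event 6 (give watch: Trent -> Carol). State: watch:Carol, ring:Carol, mirror:Trent
Event 7 (give watch: Carol -> Trent). State: watch:Trent, ring:Carol, mirror:Trent
Event 8 (give mirror: Trent -> Carol). State: watch:Trent, ring:Carol, mirror:Carol
Event 9 (swap watch<->ring: now watch:Carol, ring:Trent). State: watch:Carol, ring:Trent, mirror:Carol
Event 10 (swap ring<->mirror: now ring:Carol, mirror:Trent). State: watch:Carol, ring:Carol, mirror:Trent
Event 11 (swap mirror<->watch: now mirror:Carol, watch:Trent). State: watch:Trent, ring:Carol, mirror:Carol

Final state: watch:Trent, ring:Carol, mirror:Carol
Carol holds: mirror, ring.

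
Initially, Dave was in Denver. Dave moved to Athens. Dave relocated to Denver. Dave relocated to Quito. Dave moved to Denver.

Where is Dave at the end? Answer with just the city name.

Tracking Dave's location:
Start: Dave is in Denver.
After move 1: Denver -> Athens. Dave is in Athens.
After move 2: Athens -> Denver. Dave is in Denver.
After move 3: Denver -> Quito. Dave is in Quito.
After move 4: Quito -> Denver. Dave is in Denver.

Answer: Denver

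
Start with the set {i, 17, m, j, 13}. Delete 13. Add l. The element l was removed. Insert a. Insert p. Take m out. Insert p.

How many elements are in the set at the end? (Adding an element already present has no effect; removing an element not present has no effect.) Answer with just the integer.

Answer: 5

Derivation:
Tracking the set through each operation:
Start: {13, 17, i, j, m}
Event 1 (remove 13): removed. Set: {17, i, j, m}
Event 2 (add l): added. Set: {17, i, j, l, m}
Event 3 (remove l): removed. Set: {17, i, j, m}
Event 4 (add a): added. Set: {17, a, i, j, m}
Event 5 (add p): added. Set: {17, a, i, j, m, p}
Event 6 (remove m): removed. Set: {17, a, i, j, p}
Event 7 (add p): already present, no change. Set: {17, a, i, j, p}

Final set: {17, a, i, j, p} (size 5)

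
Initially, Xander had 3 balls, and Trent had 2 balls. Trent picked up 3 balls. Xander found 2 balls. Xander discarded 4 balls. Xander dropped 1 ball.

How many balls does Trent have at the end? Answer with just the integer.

Answer: 5

Derivation:
Tracking counts step by step:
Start: Xander=3, Trent=2
Event 1 (Trent +3): Trent: 2 -> 5. State: Xander=3, Trent=5
Event 2 (Xander +2): Xander: 3 -> 5. State: Xander=5, Trent=5
Event 3 (Xander -4): Xander: 5 -> 1. State: Xander=1, Trent=5
Event 4 (Xander -1): Xander: 1 -> 0. State: Xander=0, Trent=5

Trent's final count: 5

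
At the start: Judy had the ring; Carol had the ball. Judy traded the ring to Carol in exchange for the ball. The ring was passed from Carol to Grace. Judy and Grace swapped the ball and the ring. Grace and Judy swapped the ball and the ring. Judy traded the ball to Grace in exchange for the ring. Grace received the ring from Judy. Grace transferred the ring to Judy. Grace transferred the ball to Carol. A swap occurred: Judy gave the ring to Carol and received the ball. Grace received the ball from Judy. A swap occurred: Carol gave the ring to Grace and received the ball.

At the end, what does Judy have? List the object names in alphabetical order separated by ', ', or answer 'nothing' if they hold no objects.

Answer: nothing

Derivation:
Tracking all object holders:
Start: ring:Judy, ball:Carol
Event 1 (swap ring<->ball: now ring:Carol, ball:Judy). State: ring:Carol, ball:Judy
Event 2 (give ring: Carol -> Grace). State: ring:Grace, ball:Judy
Event 3 (swap ball<->ring: now ball:Grace, ring:Judy). State: ring:Judy, ball:Grace
Event 4 (swap ball<->ring: now ball:Judy, ring:Grace). State: ring:Grace, ball:Judy
Event 5 (swap ball<->ring: now ball:Grace, ring:Judy). State: ring:Judy, ball:Grace
Event 6 (give ring: Judy -> Grace). State: ring:Grace, ball:Grace
Event 7 (give ring: Grace -> Judy). State: ring:Judy, ball:Grace
Event 8 (give ball: Grace -> Carol). State: ring:Judy, ball:Carol
Event 9 (swap ring<->ball: now ring:Carol, ball:Judy). State: ring:Carol, ball:Judy
Event 10 (give ball: Judy -> Grace). State: ring:Carol, ball:Grace
Event 11 (swap ring<->ball: now ring:Grace, ball:Carol). State: ring:Grace, ball:Carol

Final state: ring:Grace, ball:Carol
Judy holds: (nothing).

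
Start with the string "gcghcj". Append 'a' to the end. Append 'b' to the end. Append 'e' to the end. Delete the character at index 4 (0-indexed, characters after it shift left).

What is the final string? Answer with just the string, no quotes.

Applying each edit step by step:
Start: "gcghcj"
Op 1 (append 'a'): "gcghcj" -> "gcghcja"
Op 2 (append 'b'): "gcghcja" -> "gcghcjab"
Op 3 (append 'e'): "gcghcjab" -> "gcghcjabe"
Op 4 (delete idx 4 = 'c'): "gcghcjabe" -> "gcghjabe"

Answer: gcghjabe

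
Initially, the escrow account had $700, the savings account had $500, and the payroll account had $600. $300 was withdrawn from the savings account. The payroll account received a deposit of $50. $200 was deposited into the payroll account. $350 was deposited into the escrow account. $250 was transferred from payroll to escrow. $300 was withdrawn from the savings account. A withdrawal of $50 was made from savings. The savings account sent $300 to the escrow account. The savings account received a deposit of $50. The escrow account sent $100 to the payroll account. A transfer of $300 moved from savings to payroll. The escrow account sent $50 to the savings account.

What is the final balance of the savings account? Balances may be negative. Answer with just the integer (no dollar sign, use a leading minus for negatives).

Answer: -650

Derivation:
Tracking account balances step by step:
Start: escrow=700, savings=500, payroll=600
Event 1 (withdraw 300 from savings): savings: 500 - 300 = 200. Balances: escrow=700, savings=200, payroll=600
Event 2 (deposit 50 to payroll): payroll: 600 + 50 = 650. Balances: escrow=700, savings=200, payroll=650
Event 3 (deposit 200 to payroll): payroll: 650 + 200 = 850. Balances: escrow=700, savings=200, payroll=850
Event 4 (deposit 350 to escrow): escrow: 700 + 350 = 1050. Balances: escrow=1050, savings=200, payroll=850
Event 5 (transfer 250 payroll -> escrow): payroll: 850 - 250 = 600, escrow: 1050 + 250 = 1300. Balances: escrow=1300, savings=200, payroll=600
Event 6 (withdraw 300 from savings): savings: 200 - 300 = -100. Balances: escrow=1300, savings=-100, payroll=600
Event 7 (withdraw 50 from savings): savings: -100 - 50 = -150. Balances: escrow=1300, savings=-150, payroll=600
Event 8 (transfer 300 savings -> escrow): savings: -150 - 300 = -450, escrow: 1300 + 300 = 1600. Balances: escrow=1600, savings=-450, payroll=600
Event 9 (deposit 50 to savings): savings: -450 + 50 = -400. Balances: escrow=1600, savings=-400, payroll=600
Event 10 (transfer 100 escrow -> payroll): escrow: 1600 - 100 = 1500, payroll: 600 + 100 = 700. Balances: escrow=1500, savings=-400, payroll=700
Event 11 (transfer 300 savings -> payroll): savings: -400 - 300 = -700, payroll: 700 + 300 = 1000. Balances: escrow=1500, savings=-700, payroll=1000
Event 12 (transfer 50 escrow -> savings): escrow: 1500 - 50 = 1450, savings: -700 + 50 = -650. Balances: escrow=1450, savings=-650, payroll=1000

Final balance of savings: -650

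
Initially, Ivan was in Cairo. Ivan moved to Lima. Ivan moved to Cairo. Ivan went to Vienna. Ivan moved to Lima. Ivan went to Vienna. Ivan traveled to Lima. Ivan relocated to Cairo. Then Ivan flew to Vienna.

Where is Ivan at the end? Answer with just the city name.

Tracking Ivan's location:
Start: Ivan is in Cairo.
After move 1: Cairo -> Lima. Ivan is in Lima.
After move 2: Lima -> Cairo. Ivan is in Cairo.
After move 3: Cairo -> Vienna. Ivan is in Vienna.
After move 4: Vienna -> Lima. Ivan is in Lima.
After move 5: Lima -> Vienna. Ivan is in Vienna.
After move 6: Vienna -> Lima. Ivan is in Lima.
After move 7: Lima -> Cairo. Ivan is in Cairo.
After move 8: Cairo -> Vienna. Ivan is in Vienna.

Answer: Vienna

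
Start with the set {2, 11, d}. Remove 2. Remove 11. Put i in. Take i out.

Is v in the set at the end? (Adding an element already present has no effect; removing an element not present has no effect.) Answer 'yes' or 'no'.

Answer: no

Derivation:
Tracking the set through each operation:
Start: {11, 2, d}
Event 1 (remove 2): removed. Set: {11, d}
Event 2 (remove 11): removed. Set: {d}
Event 3 (add i): added. Set: {d, i}
Event 4 (remove i): removed. Set: {d}

Final set: {d} (size 1)
v is NOT in the final set.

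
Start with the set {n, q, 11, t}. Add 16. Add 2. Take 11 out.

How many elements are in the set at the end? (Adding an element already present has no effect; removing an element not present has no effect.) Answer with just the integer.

Tracking the set through each operation:
Start: {11, n, q, t}
Event 1 (add 16): added. Set: {11, 16, n, q, t}
Event 2 (add 2): added. Set: {11, 16, 2, n, q, t}
Event 3 (remove 11): removed. Set: {16, 2, n, q, t}

Final set: {16, 2, n, q, t} (size 5)

Answer: 5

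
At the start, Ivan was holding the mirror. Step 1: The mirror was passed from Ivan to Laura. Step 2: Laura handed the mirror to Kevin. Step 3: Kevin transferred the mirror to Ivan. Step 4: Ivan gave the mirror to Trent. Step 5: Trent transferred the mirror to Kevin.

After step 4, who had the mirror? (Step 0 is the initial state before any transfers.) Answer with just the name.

Answer: Trent

Derivation:
Tracking the mirror holder through step 4:
After step 0 (start): Ivan
After step 1: Laura
After step 2: Kevin
After step 3: Ivan
After step 4: Trent

At step 4, the holder is Trent.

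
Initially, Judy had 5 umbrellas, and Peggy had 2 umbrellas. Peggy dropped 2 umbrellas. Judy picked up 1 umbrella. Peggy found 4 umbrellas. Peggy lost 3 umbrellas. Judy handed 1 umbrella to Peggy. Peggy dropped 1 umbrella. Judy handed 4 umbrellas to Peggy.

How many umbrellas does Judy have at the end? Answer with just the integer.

Tracking counts step by step:
Start: Judy=5, Peggy=2
Event 1 (Peggy -2): Peggy: 2 -> 0. State: Judy=5, Peggy=0
Event 2 (Judy +1): Judy: 5 -> 6. State: Judy=6, Peggy=0
Event 3 (Peggy +4): Peggy: 0 -> 4. State: Judy=6, Peggy=4
Event 4 (Peggy -3): Peggy: 4 -> 1. State: Judy=6, Peggy=1
Event 5 (Judy -> Peggy, 1): Judy: 6 -> 5, Peggy: 1 -> 2. State: Judy=5, Peggy=2
Event 6 (Peggy -1): Peggy: 2 -> 1. State: Judy=5, Peggy=1
Event 7 (Judy -> Peggy, 4): Judy: 5 -> 1, Peggy: 1 -> 5. State: Judy=1, Peggy=5

Judy's final count: 1

Answer: 1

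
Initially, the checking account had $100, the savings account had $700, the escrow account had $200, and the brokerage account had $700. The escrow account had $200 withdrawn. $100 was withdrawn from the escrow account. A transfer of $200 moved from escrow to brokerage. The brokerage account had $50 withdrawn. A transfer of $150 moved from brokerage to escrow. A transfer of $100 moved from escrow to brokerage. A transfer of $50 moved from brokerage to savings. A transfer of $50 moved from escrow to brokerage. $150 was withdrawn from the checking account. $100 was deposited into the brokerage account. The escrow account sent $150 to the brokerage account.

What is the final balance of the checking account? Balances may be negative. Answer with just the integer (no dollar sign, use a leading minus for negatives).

Answer: -50

Derivation:
Tracking account balances step by step:
Start: checking=100, savings=700, escrow=200, brokerage=700
Event 1 (withdraw 200 from escrow): escrow: 200 - 200 = 0. Balances: checking=100, savings=700, escrow=0, brokerage=700
Event 2 (withdraw 100 from escrow): escrow: 0 - 100 = -100. Balances: checking=100, savings=700, escrow=-100, brokerage=700
Event 3 (transfer 200 escrow -> brokerage): escrow: -100 - 200 = -300, brokerage: 700 + 200 = 900. Balances: checking=100, savings=700, escrow=-300, brokerage=900
Event 4 (withdraw 50 from brokerage): brokerage: 900 - 50 = 850. Balances: checking=100, savings=700, escrow=-300, brokerage=850
Event 5 (transfer 150 brokerage -> escrow): brokerage: 850 - 150 = 700, escrow: -300 + 150 = -150. Balances: checking=100, savings=700, escrow=-150, brokerage=700
Event 6 (transfer 100 escrow -> brokerage): escrow: -150 - 100 = -250, brokerage: 700 + 100 = 800. Balances: checking=100, savings=700, escrow=-250, brokerage=800
Event 7 (transfer 50 brokerage -> savings): brokerage: 800 - 50 = 750, savings: 700 + 50 = 750. Balances: checking=100, savings=750, escrow=-250, brokerage=750
Event 8 (transfer 50 escrow -> brokerage): escrow: -250 - 50 = -300, brokerage: 750 + 50 = 800. Balances: checking=100, savings=750, escrow=-300, brokerage=800
Event 9 (withdraw 150 from checking): checking: 100 - 150 = -50. Balances: checking=-50, savings=750, escrow=-300, brokerage=800
Event 10 (deposit 100 to brokerage): brokerage: 800 + 100 = 900. Balances: checking=-50, savings=750, escrow=-300, brokerage=900
Event 11 (transfer 150 escrow -> brokerage): escrow: -300 - 150 = -450, brokerage: 900 + 150 = 1050. Balances: checking=-50, savings=750, escrow=-450, brokerage=1050

Final balance of checking: -50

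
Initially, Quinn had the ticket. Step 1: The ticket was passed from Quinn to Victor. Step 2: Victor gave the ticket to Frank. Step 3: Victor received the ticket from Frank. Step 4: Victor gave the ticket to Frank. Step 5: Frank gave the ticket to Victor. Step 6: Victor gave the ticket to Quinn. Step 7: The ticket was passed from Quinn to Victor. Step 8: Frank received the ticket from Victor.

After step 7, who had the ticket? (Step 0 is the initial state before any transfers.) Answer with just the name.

Tracking the ticket holder through step 7:
After step 0 (start): Quinn
After step 1: Victor
After step 2: Frank
After step 3: Victor
After step 4: Frank
After step 5: Victor
After step 6: Quinn
After step 7: Victor

At step 7, the holder is Victor.

Answer: Victor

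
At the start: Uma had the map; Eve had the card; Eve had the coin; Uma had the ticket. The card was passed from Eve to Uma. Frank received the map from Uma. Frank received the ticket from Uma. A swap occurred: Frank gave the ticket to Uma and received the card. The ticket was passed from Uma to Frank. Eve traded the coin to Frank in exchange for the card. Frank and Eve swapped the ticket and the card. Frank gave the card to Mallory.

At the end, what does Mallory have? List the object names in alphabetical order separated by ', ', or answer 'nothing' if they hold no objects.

Tracking all object holders:
Start: map:Uma, card:Eve, coin:Eve, ticket:Uma
Event 1 (give card: Eve -> Uma). State: map:Uma, card:Uma, coin:Eve, ticket:Uma
Event 2 (give map: Uma -> Frank). State: map:Frank, card:Uma, coin:Eve, ticket:Uma
Event 3 (give ticket: Uma -> Frank). State: map:Frank, card:Uma, coin:Eve, ticket:Frank
Event 4 (swap ticket<->card: now ticket:Uma, card:Frank). State: map:Frank, card:Frank, coin:Eve, ticket:Uma
Event 5 (give ticket: Uma -> Frank). State: map:Frank, card:Frank, coin:Eve, ticket:Frank
Event 6 (swap coin<->card: now coin:Frank, card:Eve). State: map:Frank, card:Eve, coin:Frank, ticket:Frank
Event 7 (swap ticket<->card: now ticket:Eve, card:Frank). State: map:Frank, card:Frank, coin:Frank, ticket:Eve
Event 8 (give card: Frank -> Mallory). State: map:Frank, card:Mallory, coin:Frank, ticket:Eve

Final state: map:Frank, card:Mallory, coin:Frank, ticket:Eve
Mallory holds: card.

Answer: card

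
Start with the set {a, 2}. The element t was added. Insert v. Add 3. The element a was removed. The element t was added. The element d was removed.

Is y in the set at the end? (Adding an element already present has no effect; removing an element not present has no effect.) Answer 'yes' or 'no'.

Answer: no

Derivation:
Tracking the set through each operation:
Start: {2, a}
Event 1 (add t): added. Set: {2, a, t}
Event 2 (add v): added. Set: {2, a, t, v}
Event 3 (add 3): added. Set: {2, 3, a, t, v}
Event 4 (remove a): removed. Set: {2, 3, t, v}
Event 5 (add t): already present, no change. Set: {2, 3, t, v}
Event 6 (remove d): not present, no change. Set: {2, 3, t, v}

Final set: {2, 3, t, v} (size 4)
y is NOT in the final set.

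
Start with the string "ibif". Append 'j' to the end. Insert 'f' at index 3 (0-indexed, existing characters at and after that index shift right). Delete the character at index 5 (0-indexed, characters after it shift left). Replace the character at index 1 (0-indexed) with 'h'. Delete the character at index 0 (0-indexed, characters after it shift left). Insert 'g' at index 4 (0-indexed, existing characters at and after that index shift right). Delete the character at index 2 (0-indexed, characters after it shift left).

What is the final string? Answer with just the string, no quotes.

Answer: hifg

Derivation:
Applying each edit step by step:
Start: "ibif"
Op 1 (append 'j'): "ibif" -> "ibifj"
Op 2 (insert 'f' at idx 3): "ibifj" -> "ibiffj"
Op 3 (delete idx 5 = 'j'): "ibiffj" -> "ibiff"
Op 4 (replace idx 1: 'b' -> 'h'): "ibiff" -> "ihiff"
Op 5 (delete idx 0 = 'i'): "ihiff" -> "hiff"
Op 6 (insert 'g' at idx 4): "hiff" -> "hiffg"
Op 7 (delete idx 2 = 'f'): "hiffg" -> "hifg"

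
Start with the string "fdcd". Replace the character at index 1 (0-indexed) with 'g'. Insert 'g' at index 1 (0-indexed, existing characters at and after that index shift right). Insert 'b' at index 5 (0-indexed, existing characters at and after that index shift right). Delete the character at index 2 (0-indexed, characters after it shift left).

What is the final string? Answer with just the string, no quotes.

Answer: fgcdb

Derivation:
Applying each edit step by step:
Start: "fdcd"
Op 1 (replace idx 1: 'd' -> 'g'): "fdcd" -> "fgcd"
Op 2 (insert 'g' at idx 1): "fgcd" -> "fggcd"
Op 3 (insert 'b' at idx 5): "fggcd" -> "fggcdb"
Op 4 (delete idx 2 = 'g'): "fggcdb" -> "fgcdb"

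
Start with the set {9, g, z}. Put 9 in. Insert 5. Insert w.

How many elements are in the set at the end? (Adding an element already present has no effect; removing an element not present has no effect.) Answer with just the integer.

Answer: 5

Derivation:
Tracking the set through each operation:
Start: {9, g, z}
Event 1 (add 9): already present, no change. Set: {9, g, z}
Event 2 (add 5): added. Set: {5, 9, g, z}
Event 3 (add w): added. Set: {5, 9, g, w, z}

Final set: {5, 9, g, w, z} (size 5)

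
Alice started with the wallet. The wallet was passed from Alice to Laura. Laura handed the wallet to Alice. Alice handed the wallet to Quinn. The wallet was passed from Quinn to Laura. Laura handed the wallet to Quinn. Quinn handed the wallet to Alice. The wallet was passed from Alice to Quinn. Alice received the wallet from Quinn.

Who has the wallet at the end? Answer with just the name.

Answer: Alice

Derivation:
Tracking the wallet through each event:
Start: Alice has the wallet.
After event 1: Laura has the wallet.
After event 2: Alice has the wallet.
After event 3: Quinn has the wallet.
After event 4: Laura has the wallet.
After event 5: Quinn has the wallet.
After event 6: Alice has the wallet.
After event 7: Quinn has the wallet.
After event 8: Alice has the wallet.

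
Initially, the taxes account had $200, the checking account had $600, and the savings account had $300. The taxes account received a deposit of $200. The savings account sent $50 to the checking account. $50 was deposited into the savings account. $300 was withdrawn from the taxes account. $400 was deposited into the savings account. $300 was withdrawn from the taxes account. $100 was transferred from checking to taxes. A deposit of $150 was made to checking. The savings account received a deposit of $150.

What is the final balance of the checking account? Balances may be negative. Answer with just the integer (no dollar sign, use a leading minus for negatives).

Answer: 700

Derivation:
Tracking account balances step by step:
Start: taxes=200, checking=600, savings=300
Event 1 (deposit 200 to taxes): taxes: 200 + 200 = 400. Balances: taxes=400, checking=600, savings=300
Event 2 (transfer 50 savings -> checking): savings: 300 - 50 = 250, checking: 600 + 50 = 650. Balances: taxes=400, checking=650, savings=250
Event 3 (deposit 50 to savings): savings: 250 + 50 = 300. Balances: taxes=400, checking=650, savings=300
Event 4 (withdraw 300 from taxes): taxes: 400 - 300 = 100. Balances: taxes=100, checking=650, savings=300
Event 5 (deposit 400 to savings): savings: 300 + 400 = 700. Balances: taxes=100, checking=650, savings=700
Event 6 (withdraw 300 from taxes): taxes: 100 - 300 = -200. Balances: taxes=-200, checking=650, savings=700
Event 7 (transfer 100 checking -> taxes): checking: 650 - 100 = 550, taxes: -200 + 100 = -100. Balances: taxes=-100, checking=550, savings=700
Event 8 (deposit 150 to checking): checking: 550 + 150 = 700. Balances: taxes=-100, checking=700, savings=700
Event 9 (deposit 150 to savings): savings: 700 + 150 = 850. Balances: taxes=-100, checking=700, savings=850

Final balance of checking: 700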